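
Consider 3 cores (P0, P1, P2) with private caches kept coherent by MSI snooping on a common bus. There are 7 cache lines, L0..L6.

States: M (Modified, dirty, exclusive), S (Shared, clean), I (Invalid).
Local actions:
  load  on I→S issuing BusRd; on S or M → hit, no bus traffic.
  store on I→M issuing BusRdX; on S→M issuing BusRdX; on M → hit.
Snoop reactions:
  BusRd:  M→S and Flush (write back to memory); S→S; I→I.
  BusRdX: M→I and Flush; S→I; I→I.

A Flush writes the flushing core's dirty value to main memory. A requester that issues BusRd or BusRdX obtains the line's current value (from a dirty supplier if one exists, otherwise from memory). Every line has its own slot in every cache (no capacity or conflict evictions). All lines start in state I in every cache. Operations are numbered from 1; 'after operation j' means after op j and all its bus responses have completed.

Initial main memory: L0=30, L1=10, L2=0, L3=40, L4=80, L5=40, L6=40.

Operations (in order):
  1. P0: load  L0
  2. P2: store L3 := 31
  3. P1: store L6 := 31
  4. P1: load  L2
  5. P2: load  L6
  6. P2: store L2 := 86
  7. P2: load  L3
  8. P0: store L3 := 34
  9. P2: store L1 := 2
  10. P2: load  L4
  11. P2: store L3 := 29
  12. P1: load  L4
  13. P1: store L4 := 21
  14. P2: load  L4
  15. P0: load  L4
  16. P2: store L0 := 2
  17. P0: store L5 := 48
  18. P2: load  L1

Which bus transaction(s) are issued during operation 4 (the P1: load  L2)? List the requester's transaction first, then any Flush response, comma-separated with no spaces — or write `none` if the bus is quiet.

  op1 P0: load  L0 → S/I/I on L0; bus BusRd; mem=30
  op2 P2: store L3 := 31 → I/I/M on L3; bus BusRdX; mem=40
  op3 P1: store L6 := 31 → I/M/I on L6; bus BusRdX; mem=40
  op4 P1: load  L2 → I/S/I on L2; bus BusRd; mem=0
  op5 P2: load  L6 → I/S/S on L6; bus BusRd Flush; mem=31
  op6 P2: store L2 := 86 → I/I/M on L2; bus BusRdX; mem=0
  op7 P2: load  L3 → I/I/M on L3; bus (none); mem=40
  op8 P0: store L3 := 34 → M/I/I on L3; bus BusRdX Flush; mem=31
  op9 P2: store L1 := 2 → I/I/M on L1; bus BusRdX; mem=10
  op10 P2: load  L4 → I/I/S on L4; bus BusRd; mem=80
  op11 P2: store L3 := 29 → I/I/M on L3; bus BusRdX Flush; mem=34
  op12 P1: load  L4 → I/S/S on L4; bus BusRd; mem=80
  op13 P1: store L4 := 21 → I/M/I on L4; bus BusRdX; mem=80
  op14 P2: load  L4 → I/S/S on L4; bus BusRd Flush; mem=21
  op15 P0: load  L4 → S/S/S on L4; bus BusRd; mem=21
  op16 P2: store L0 := 2 → I/I/M on L0; bus BusRdX; mem=30
  op17 P0: store L5 := 48 → M/I/I on L5; bus BusRdX; mem=40
  op18 P2: load  L1 → I/I/M on L1; bus (none); mem=10

bus = BusRd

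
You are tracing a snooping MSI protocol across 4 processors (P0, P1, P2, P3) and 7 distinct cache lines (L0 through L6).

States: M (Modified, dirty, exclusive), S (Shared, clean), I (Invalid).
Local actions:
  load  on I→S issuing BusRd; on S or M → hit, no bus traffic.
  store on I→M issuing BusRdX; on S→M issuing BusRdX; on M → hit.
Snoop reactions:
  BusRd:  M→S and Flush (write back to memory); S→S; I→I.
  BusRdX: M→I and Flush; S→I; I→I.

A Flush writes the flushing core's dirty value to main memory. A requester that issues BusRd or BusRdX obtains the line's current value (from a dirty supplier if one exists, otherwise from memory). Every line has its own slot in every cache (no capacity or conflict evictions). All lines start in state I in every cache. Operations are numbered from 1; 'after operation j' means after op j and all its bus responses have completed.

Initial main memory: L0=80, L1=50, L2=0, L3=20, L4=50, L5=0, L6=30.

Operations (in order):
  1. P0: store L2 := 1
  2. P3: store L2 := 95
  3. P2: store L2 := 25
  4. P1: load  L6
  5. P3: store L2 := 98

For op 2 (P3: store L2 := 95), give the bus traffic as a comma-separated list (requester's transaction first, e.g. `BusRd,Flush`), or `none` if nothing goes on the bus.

1. P0: store L2 := 1  bus=[BusRdX]  L2: P0=M P1=I P2=I P3=I  mem[L2]=0
2. P3: store L2 := 95  bus=[BusRdX,Flush]  L2: P0=I P1=I P2=I P3=M  mem[L2]=1
3. P2: store L2 := 25  bus=[BusRdX,Flush]  L2: P0=I P1=I P2=M P3=I  mem[L2]=95
4. P1: load  L6  bus=[BusRd]  L6: P0=I P1=S P2=I P3=I  mem[L6]=30
5. P3: store L2 := 98  bus=[BusRdX,Flush]  L2: P0=I P1=I P2=I P3=M  mem[L2]=25

bus = BusRdX,Flush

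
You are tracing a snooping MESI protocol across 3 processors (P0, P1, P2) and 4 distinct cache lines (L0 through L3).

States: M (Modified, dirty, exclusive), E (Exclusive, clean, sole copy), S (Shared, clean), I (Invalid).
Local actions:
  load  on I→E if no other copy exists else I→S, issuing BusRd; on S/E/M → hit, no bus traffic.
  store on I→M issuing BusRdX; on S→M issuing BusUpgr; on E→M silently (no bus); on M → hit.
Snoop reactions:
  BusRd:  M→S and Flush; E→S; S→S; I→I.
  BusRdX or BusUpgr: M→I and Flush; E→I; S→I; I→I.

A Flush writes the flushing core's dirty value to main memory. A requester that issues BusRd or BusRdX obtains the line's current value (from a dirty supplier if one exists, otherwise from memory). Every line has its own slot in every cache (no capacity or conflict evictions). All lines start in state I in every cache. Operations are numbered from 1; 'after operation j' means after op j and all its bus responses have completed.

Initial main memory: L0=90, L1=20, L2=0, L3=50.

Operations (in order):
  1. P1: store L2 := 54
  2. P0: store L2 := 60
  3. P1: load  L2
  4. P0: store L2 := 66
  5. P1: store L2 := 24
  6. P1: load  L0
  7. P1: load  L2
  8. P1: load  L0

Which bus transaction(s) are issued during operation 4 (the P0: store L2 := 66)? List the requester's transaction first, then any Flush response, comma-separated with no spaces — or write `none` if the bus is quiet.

  op1 P1: store L2 := 54 → I/M/I on L2; bus BusRdX; mem=0
  op2 P0: store L2 := 60 → M/I/I on L2; bus BusRdX Flush; mem=54
  op3 P1: load  L2 → S/S/I on L2; bus BusRd Flush; mem=60
  op4 P0: store L2 := 66 → M/I/I on L2; bus BusUpgr; mem=60
  op5 P1: store L2 := 24 → I/M/I on L2; bus BusRdX Flush; mem=66
  op6 P1: load  L0 → I/E/I on L0; bus BusRd; mem=90
  op7 P1: load  L2 → I/M/I on L2; bus (none); mem=66
  op8 P1: load  L0 → I/E/I on L0; bus (none); mem=90

bus = BusUpgr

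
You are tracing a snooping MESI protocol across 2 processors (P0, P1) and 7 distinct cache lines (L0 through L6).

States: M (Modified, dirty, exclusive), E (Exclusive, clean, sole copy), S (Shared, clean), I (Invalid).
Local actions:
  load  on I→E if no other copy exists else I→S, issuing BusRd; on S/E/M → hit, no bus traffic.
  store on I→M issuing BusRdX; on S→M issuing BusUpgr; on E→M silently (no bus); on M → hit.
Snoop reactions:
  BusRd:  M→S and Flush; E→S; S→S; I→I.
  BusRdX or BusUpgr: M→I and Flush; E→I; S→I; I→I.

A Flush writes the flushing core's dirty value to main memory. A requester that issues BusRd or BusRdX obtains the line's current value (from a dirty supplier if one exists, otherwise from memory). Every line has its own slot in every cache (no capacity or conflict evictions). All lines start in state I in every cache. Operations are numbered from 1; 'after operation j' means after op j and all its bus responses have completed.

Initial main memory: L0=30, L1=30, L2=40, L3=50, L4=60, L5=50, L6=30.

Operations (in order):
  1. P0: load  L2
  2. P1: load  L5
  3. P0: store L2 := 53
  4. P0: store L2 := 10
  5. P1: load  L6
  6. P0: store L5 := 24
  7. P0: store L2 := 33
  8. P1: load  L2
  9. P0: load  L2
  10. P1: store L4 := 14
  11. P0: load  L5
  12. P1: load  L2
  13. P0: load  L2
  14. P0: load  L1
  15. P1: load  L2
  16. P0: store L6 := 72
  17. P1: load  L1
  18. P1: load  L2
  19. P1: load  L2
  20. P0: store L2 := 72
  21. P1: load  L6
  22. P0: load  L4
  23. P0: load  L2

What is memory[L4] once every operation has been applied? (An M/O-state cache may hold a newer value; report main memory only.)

memory[L4] = 14

[1] P0: load  L2 | P0:E(40), P1:I | bus: BusRd
[2] P1: load  L5 | P0:I, P1:E(50) | bus: BusRd
[3] P0: store L2 := 53 | P0:M(53), P1:I | bus: none
[4] P0: store L2 := 10 | P0:M(10), P1:I | bus: none
[5] P1: load  L6 | P0:I, P1:E(30) | bus: BusRd
[6] P0: store L5 := 24 | P0:M(24), P1:I | bus: BusRdX
[7] P0: store L2 := 33 | P0:M(33), P1:I | bus: none
[8] P1: load  L2 | P0:S(33), P1:S(33) | bus: BusRd,Flush
[9] P0: load  L2 | P0:S(33), P1:S(33) | bus: none
[10] P1: store L4 := 14 | P0:I, P1:M(14) | bus: BusRdX
[11] P0: load  L5 | P0:M(24), P1:I | bus: none
[12] P1: load  L2 | P0:S(33), P1:S(33) | bus: none
[13] P0: load  L2 | P0:S(33), P1:S(33) | bus: none
[14] P0: load  L1 | P0:E(30), P1:I | bus: BusRd
[15] P1: load  L2 | P0:S(33), P1:S(33) | bus: none
[16] P0: store L6 := 72 | P0:M(72), P1:I | bus: BusRdX
[17] P1: load  L1 | P0:S(30), P1:S(30) | bus: BusRd
[18] P1: load  L2 | P0:S(33), P1:S(33) | bus: none
[19] P1: load  L2 | P0:S(33), P1:S(33) | bus: none
[20] P0: store L2 := 72 | P0:M(72), P1:I | bus: BusUpgr
[21] P1: load  L6 | P0:S(72), P1:S(72) | bus: BusRd,Flush
[22] P0: load  L4 | P0:S(14), P1:S(14) | bus: BusRd,Flush
[23] P0: load  L2 | P0:M(72), P1:I | bus: none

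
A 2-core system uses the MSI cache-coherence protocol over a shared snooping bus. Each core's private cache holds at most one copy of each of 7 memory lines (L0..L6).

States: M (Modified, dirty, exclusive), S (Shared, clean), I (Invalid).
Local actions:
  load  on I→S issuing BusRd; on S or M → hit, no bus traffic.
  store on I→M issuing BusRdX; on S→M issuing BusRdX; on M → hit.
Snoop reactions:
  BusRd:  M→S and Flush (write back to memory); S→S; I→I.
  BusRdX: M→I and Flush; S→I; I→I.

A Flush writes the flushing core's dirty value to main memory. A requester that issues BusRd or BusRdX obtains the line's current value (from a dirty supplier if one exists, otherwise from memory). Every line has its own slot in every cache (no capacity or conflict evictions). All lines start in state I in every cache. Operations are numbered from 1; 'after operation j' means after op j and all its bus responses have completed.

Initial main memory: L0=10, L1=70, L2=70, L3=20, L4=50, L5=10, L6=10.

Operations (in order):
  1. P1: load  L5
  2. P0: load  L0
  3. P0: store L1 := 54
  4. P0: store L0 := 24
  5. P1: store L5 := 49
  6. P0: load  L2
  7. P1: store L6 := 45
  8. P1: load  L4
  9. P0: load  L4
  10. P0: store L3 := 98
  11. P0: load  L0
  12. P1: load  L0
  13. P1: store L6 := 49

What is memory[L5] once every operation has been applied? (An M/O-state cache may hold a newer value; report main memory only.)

1. P1: load  L5  bus=[BusRd]  L5: P0=I P1=S  mem[L5]=10
2. P0: load  L0  bus=[BusRd]  L0: P0=S P1=I  mem[L0]=10
3. P0: store L1 := 54  bus=[BusRdX]  L1: P0=M P1=I  mem[L1]=70
4. P0: store L0 := 24  bus=[BusRdX]  L0: P0=M P1=I  mem[L0]=10
5. P1: store L5 := 49  bus=[BusRdX]  L5: P0=I P1=M  mem[L5]=10
6. P0: load  L2  bus=[BusRd]  L2: P0=S P1=I  mem[L2]=70
7. P1: store L6 := 45  bus=[BusRdX]  L6: P0=I P1=M  mem[L6]=10
8. P1: load  L4  bus=[BusRd]  L4: P0=I P1=S  mem[L4]=50
9. P0: load  L4  bus=[BusRd]  L4: P0=S P1=S  mem[L4]=50
10. P0: store L3 := 98  bus=[BusRdX]  L3: P0=M P1=I  mem[L3]=20
11. P0: load  L0  bus=[-]  L0: P0=M P1=I  mem[L0]=10
12. P1: load  L0  bus=[BusRd,Flush]  L0: P0=S P1=S  mem[L0]=24
13. P1: store L6 := 49  bus=[-]  L6: P0=I P1=M  mem[L6]=10

memory[L5] = 10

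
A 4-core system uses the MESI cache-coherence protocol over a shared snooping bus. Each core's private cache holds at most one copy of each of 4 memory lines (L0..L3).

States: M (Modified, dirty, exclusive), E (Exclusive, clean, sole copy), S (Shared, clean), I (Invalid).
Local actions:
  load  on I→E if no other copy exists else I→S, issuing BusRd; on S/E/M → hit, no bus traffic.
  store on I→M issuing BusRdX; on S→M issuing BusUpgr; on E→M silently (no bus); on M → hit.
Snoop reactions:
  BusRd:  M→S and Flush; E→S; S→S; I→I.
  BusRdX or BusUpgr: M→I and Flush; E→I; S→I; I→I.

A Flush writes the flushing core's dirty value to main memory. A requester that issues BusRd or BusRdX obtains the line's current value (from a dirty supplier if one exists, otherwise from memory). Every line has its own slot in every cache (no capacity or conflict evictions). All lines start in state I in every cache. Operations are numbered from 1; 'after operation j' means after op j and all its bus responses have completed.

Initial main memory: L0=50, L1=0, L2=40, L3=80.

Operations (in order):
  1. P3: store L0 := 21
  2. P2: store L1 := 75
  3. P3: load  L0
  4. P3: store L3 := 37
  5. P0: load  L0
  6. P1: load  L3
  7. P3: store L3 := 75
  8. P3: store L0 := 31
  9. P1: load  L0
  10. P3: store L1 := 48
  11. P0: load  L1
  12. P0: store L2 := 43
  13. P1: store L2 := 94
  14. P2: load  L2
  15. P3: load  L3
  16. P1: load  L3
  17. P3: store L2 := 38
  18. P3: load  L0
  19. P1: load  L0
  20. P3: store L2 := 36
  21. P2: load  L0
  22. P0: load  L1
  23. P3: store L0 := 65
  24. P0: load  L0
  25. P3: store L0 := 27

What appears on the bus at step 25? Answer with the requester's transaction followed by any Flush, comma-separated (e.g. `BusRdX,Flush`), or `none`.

step 1: P3: store L0 := 21  ⟶  IIIM  (L0)  txn=BusRdX  M[L0]=50
step 2: P2: store L1 := 75  ⟶  IIMI  (L1)  txn=BusRdX  M[L1]=0
step 3: P3: load  L0  ⟶  IIIM  (L0)  txn=∅  M[L0]=50
step 4: P3: store L3 := 37  ⟶  IIIM  (L3)  txn=BusRdX  M[L3]=80
step 5: P0: load  L0  ⟶  SIIS  (L0)  txn=BusRd+Flush  M[L0]=21
step 6: P1: load  L3  ⟶  ISIS  (L3)  txn=BusRd+Flush  M[L3]=37
step 7: P3: store L3 := 75  ⟶  IIIM  (L3)  txn=BusUpgr  M[L3]=37
step 8: P3: store L0 := 31  ⟶  IIIM  (L0)  txn=BusUpgr  M[L0]=21
step 9: P1: load  L0  ⟶  ISIS  (L0)  txn=BusRd+Flush  M[L0]=31
step 10: P3: store L1 := 48  ⟶  IIIM  (L1)  txn=BusRdX+Flush  M[L1]=75
step 11: P0: load  L1  ⟶  SIIS  (L1)  txn=BusRd+Flush  M[L1]=48
step 12: P0: store L2 := 43  ⟶  MIII  (L2)  txn=BusRdX  M[L2]=40
step 13: P1: store L2 := 94  ⟶  IMII  (L2)  txn=BusRdX+Flush  M[L2]=43
step 14: P2: load  L2  ⟶  ISSI  (L2)  txn=BusRd+Flush  M[L2]=94
step 15: P3: load  L3  ⟶  IIIM  (L3)  txn=∅  M[L3]=37
step 16: P1: load  L3  ⟶  ISIS  (L3)  txn=BusRd+Flush  M[L3]=75
step 17: P3: store L2 := 38  ⟶  IIIM  (L2)  txn=BusRdX  M[L2]=94
step 18: P3: load  L0  ⟶  ISIS  (L0)  txn=∅  M[L0]=31
step 19: P1: load  L0  ⟶  ISIS  (L0)  txn=∅  M[L0]=31
step 20: P3: store L2 := 36  ⟶  IIIM  (L2)  txn=∅  M[L2]=94
step 21: P2: load  L0  ⟶  ISSS  (L0)  txn=BusRd  M[L0]=31
step 22: P0: load  L1  ⟶  SIIS  (L1)  txn=∅  M[L1]=48
step 23: P3: store L0 := 65  ⟶  IIIM  (L0)  txn=BusUpgr  M[L0]=31
step 24: P0: load  L0  ⟶  SIIS  (L0)  txn=BusRd+Flush  M[L0]=65
step 25: P3: store L0 := 27  ⟶  IIIM  (L0)  txn=BusUpgr  M[L0]=65

bus = BusUpgr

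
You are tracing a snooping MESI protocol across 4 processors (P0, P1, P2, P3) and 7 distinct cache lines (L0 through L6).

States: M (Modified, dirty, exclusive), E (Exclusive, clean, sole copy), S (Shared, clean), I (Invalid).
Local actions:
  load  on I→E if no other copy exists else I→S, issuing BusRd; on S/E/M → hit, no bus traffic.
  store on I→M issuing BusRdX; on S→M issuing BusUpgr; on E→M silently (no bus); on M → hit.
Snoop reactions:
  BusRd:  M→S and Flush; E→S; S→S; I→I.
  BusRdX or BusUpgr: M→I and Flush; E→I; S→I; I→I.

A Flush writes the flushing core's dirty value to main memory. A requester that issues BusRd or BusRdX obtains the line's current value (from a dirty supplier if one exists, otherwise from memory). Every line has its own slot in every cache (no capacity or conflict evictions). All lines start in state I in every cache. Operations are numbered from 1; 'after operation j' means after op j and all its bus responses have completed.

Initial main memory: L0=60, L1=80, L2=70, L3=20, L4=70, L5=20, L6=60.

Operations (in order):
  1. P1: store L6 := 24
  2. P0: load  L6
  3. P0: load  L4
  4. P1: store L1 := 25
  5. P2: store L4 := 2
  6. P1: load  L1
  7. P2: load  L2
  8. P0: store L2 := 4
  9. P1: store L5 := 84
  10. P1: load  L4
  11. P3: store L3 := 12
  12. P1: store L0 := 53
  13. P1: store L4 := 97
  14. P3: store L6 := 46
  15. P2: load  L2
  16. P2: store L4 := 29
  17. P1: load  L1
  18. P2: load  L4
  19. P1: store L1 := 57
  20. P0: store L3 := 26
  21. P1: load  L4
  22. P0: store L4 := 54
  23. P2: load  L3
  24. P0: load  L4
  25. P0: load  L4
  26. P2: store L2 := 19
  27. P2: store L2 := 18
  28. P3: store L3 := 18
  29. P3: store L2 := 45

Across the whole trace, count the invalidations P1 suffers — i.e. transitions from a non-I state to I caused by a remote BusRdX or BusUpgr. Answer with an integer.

invalidations = 3

1. P1: store L6 := 24  bus=[BusRdX]  L6: P0=I P1=M P2=I P3=I  mem[L6]=60
2. P0: load  L6  bus=[BusRd,Flush]  L6: P0=S P1=S P2=I P3=I  mem[L6]=24
3. P0: load  L4  bus=[BusRd]  L4: P0=E P1=I P2=I P3=I  mem[L4]=70
4. P1: store L1 := 25  bus=[BusRdX]  L1: P0=I P1=M P2=I P3=I  mem[L1]=80
5. P2: store L4 := 2  bus=[BusRdX]  L4: P0=I P1=I P2=M P3=I  mem[L4]=70
6. P1: load  L1  bus=[-]  L1: P0=I P1=M P2=I P3=I  mem[L1]=80
7. P2: load  L2  bus=[BusRd]  L2: P0=I P1=I P2=E P3=I  mem[L2]=70
8. P0: store L2 := 4  bus=[BusRdX]  L2: P0=M P1=I P2=I P3=I  mem[L2]=70
9. P1: store L5 := 84  bus=[BusRdX]  L5: P0=I P1=M P2=I P3=I  mem[L5]=20
10. P1: load  L4  bus=[BusRd,Flush]  L4: P0=I P1=S P2=S P3=I  mem[L4]=2
11. P3: store L3 := 12  bus=[BusRdX]  L3: P0=I P1=I P2=I P3=M  mem[L3]=20
12. P1: store L0 := 53  bus=[BusRdX]  L0: P0=I P1=M P2=I P3=I  mem[L0]=60
13. P1: store L4 := 97  bus=[BusUpgr]  L4: P0=I P1=M P2=I P3=I  mem[L4]=2
14. P3: store L6 := 46  bus=[BusRdX]  L6: P0=I P1=I P2=I P3=M  mem[L6]=24
15. P2: load  L2  bus=[BusRd,Flush]  L2: P0=S P1=I P2=S P3=I  mem[L2]=4
16. P2: store L4 := 29  bus=[BusRdX,Flush]  L4: P0=I P1=I P2=M P3=I  mem[L4]=97
17. P1: load  L1  bus=[-]  L1: P0=I P1=M P2=I P3=I  mem[L1]=80
18. P2: load  L4  bus=[-]  L4: P0=I P1=I P2=M P3=I  mem[L4]=97
19. P1: store L1 := 57  bus=[-]  L1: P0=I P1=M P2=I P3=I  mem[L1]=80
20. P0: store L3 := 26  bus=[BusRdX,Flush]  L3: P0=M P1=I P2=I P3=I  mem[L3]=12
21. P1: load  L4  bus=[BusRd,Flush]  L4: P0=I P1=S P2=S P3=I  mem[L4]=29
22. P0: store L4 := 54  bus=[BusRdX]  L4: P0=M P1=I P2=I P3=I  mem[L4]=29
23. P2: load  L3  bus=[BusRd,Flush]  L3: P0=S P1=I P2=S P3=I  mem[L3]=26
24. P0: load  L4  bus=[-]  L4: P0=M P1=I P2=I P3=I  mem[L4]=29
25. P0: load  L4  bus=[-]  L4: P0=M P1=I P2=I P3=I  mem[L4]=29
26. P2: store L2 := 19  bus=[BusUpgr]  L2: P0=I P1=I P2=M P3=I  mem[L2]=4
27. P2: store L2 := 18  bus=[-]  L2: P0=I P1=I P2=M P3=I  mem[L2]=4
28. P3: store L3 := 18  bus=[BusRdX]  L3: P0=I P1=I P2=I P3=M  mem[L3]=26
29. P3: store L2 := 45  bus=[BusRdX,Flush]  L2: P0=I P1=I P2=I P3=M  mem[L2]=18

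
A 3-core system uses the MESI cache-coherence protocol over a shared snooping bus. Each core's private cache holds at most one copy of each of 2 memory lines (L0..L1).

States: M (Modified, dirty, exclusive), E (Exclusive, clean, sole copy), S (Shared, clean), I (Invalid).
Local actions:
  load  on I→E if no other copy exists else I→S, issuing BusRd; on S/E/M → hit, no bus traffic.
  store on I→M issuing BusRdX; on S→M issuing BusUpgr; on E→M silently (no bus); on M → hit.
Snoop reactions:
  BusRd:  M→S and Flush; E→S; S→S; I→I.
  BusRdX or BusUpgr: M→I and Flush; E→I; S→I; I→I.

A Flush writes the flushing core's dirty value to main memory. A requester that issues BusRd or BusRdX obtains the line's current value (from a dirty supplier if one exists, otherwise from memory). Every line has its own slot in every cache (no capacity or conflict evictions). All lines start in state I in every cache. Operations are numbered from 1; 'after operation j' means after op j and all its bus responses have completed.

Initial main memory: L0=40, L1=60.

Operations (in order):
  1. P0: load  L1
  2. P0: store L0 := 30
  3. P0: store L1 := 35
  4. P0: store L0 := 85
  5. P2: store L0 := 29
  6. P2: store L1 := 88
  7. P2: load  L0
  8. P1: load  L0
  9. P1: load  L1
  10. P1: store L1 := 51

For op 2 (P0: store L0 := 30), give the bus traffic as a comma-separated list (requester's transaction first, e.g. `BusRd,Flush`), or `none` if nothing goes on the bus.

bus = BusRdX

step 1: P0: load  L1  ⟶  EII  (L1)  txn=BusRd  M[L1]=60
step 2: P0: store L0 := 30  ⟶  MII  (L0)  txn=BusRdX  M[L0]=40
step 3: P0: store L1 := 35  ⟶  MII  (L1)  txn=∅  M[L1]=60
step 4: P0: store L0 := 85  ⟶  MII  (L0)  txn=∅  M[L0]=40
step 5: P2: store L0 := 29  ⟶  IIM  (L0)  txn=BusRdX+Flush  M[L0]=85
step 6: P2: store L1 := 88  ⟶  IIM  (L1)  txn=BusRdX+Flush  M[L1]=35
step 7: P2: load  L0  ⟶  IIM  (L0)  txn=∅  M[L0]=85
step 8: P1: load  L0  ⟶  ISS  (L0)  txn=BusRd+Flush  M[L0]=29
step 9: P1: load  L1  ⟶  ISS  (L1)  txn=BusRd+Flush  M[L1]=88
step 10: P1: store L1 := 51  ⟶  IMI  (L1)  txn=BusUpgr  M[L1]=88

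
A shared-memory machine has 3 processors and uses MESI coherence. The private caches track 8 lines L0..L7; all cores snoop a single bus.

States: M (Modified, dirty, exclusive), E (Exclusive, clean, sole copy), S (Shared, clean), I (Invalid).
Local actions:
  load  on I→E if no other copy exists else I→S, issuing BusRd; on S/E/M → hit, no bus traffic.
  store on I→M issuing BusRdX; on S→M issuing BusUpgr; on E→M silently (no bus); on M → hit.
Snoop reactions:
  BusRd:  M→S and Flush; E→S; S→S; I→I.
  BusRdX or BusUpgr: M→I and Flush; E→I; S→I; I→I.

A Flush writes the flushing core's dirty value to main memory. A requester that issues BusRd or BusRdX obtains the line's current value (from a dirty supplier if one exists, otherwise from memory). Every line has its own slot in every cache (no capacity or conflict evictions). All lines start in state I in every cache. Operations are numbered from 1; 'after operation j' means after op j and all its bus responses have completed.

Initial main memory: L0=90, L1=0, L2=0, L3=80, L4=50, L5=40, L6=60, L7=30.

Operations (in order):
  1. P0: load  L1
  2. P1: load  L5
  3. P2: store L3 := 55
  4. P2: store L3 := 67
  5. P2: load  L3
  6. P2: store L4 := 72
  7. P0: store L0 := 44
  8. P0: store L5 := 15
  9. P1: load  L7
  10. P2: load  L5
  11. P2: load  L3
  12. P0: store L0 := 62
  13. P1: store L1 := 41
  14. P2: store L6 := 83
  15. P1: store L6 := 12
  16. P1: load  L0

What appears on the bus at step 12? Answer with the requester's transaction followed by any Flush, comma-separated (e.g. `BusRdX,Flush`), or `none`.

bus = none

1. P0: load  L1  bus=[BusRd]  L1: P0=E P1=I P2=I  mem[L1]=0
2. P1: load  L5  bus=[BusRd]  L5: P0=I P1=E P2=I  mem[L5]=40
3. P2: store L3 := 55  bus=[BusRdX]  L3: P0=I P1=I P2=M  mem[L3]=80
4. P2: store L3 := 67  bus=[-]  L3: P0=I P1=I P2=M  mem[L3]=80
5. P2: load  L3  bus=[-]  L3: P0=I P1=I P2=M  mem[L3]=80
6. P2: store L4 := 72  bus=[BusRdX]  L4: P0=I P1=I P2=M  mem[L4]=50
7. P0: store L0 := 44  bus=[BusRdX]  L0: P0=M P1=I P2=I  mem[L0]=90
8. P0: store L5 := 15  bus=[BusRdX]  L5: P0=M P1=I P2=I  mem[L5]=40
9. P1: load  L7  bus=[BusRd]  L7: P0=I P1=E P2=I  mem[L7]=30
10. P2: load  L5  bus=[BusRd,Flush]  L5: P0=S P1=I P2=S  mem[L5]=15
11. P2: load  L3  bus=[-]  L3: P0=I P1=I P2=M  mem[L3]=80
12. P0: store L0 := 62  bus=[-]  L0: P0=M P1=I P2=I  mem[L0]=90
13. P1: store L1 := 41  bus=[BusRdX]  L1: P0=I P1=M P2=I  mem[L1]=0
14. P2: store L6 := 83  bus=[BusRdX]  L6: P0=I P1=I P2=M  mem[L6]=60
15. P1: store L6 := 12  bus=[BusRdX,Flush]  L6: P0=I P1=M P2=I  mem[L6]=83
16. P1: load  L0  bus=[BusRd,Flush]  L0: P0=S P1=S P2=I  mem[L0]=62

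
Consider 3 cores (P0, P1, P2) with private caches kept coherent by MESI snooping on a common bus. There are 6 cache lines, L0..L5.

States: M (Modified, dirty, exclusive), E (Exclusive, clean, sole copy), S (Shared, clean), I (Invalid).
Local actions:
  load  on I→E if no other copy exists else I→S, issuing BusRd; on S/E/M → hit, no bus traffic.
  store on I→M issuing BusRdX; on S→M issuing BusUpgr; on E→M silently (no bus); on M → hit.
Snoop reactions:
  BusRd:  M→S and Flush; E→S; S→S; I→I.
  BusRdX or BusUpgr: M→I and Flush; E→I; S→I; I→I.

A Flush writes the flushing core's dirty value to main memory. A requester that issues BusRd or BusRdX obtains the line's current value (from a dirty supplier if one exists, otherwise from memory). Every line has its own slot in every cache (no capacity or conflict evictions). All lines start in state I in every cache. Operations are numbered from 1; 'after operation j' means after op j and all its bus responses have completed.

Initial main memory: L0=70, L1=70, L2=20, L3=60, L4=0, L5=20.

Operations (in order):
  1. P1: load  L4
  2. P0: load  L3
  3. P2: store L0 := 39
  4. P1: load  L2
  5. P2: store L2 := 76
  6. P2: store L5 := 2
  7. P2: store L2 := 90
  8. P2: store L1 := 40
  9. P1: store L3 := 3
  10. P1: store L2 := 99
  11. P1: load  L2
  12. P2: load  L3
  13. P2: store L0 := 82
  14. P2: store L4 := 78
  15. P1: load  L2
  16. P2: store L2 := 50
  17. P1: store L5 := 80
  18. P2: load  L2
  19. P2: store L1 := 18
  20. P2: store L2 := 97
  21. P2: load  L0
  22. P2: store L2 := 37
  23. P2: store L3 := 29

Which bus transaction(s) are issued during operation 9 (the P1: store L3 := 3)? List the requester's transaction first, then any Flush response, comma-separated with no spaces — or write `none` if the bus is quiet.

bus = BusRdX

  op1 P1: load  L4 → I/E/I on L4; bus BusRd; mem=0
  op2 P0: load  L3 → E/I/I on L3; bus BusRd; mem=60
  op3 P2: store L0 := 39 → I/I/M on L0; bus BusRdX; mem=70
  op4 P1: load  L2 → I/E/I on L2; bus BusRd; mem=20
  op5 P2: store L2 := 76 → I/I/M on L2; bus BusRdX; mem=20
  op6 P2: store L5 := 2 → I/I/M on L5; bus BusRdX; mem=20
  op7 P2: store L2 := 90 → I/I/M on L2; bus (none); mem=20
  op8 P2: store L1 := 40 → I/I/M on L1; bus BusRdX; mem=70
  op9 P1: store L3 := 3 → I/M/I on L3; bus BusRdX; mem=60
  op10 P1: store L2 := 99 → I/M/I on L2; bus BusRdX Flush; mem=90
  op11 P1: load  L2 → I/M/I on L2; bus (none); mem=90
  op12 P2: load  L3 → I/S/S on L3; bus BusRd Flush; mem=3
  op13 P2: store L0 := 82 → I/I/M on L0; bus (none); mem=70
  op14 P2: store L4 := 78 → I/I/M on L4; bus BusRdX; mem=0
  op15 P1: load  L2 → I/M/I on L2; bus (none); mem=90
  op16 P2: store L2 := 50 → I/I/M on L2; bus BusRdX Flush; mem=99
  op17 P1: store L5 := 80 → I/M/I on L5; bus BusRdX Flush; mem=2
  op18 P2: load  L2 → I/I/M on L2; bus (none); mem=99
  op19 P2: store L1 := 18 → I/I/M on L1; bus (none); mem=70
  op20 P2: store L2 := 97 → I/I/M on L2; bus (none); mem=99
  op21 P2: load  L0 → I/I/M on L0; bus (none); mem=70
  op22 P2: store L2 := 37 → I/I/M on L2; bus (none); mem=99
  op23 P2: store L3 := 29 → I/I/M on L3; bus BusUpgr; mem=3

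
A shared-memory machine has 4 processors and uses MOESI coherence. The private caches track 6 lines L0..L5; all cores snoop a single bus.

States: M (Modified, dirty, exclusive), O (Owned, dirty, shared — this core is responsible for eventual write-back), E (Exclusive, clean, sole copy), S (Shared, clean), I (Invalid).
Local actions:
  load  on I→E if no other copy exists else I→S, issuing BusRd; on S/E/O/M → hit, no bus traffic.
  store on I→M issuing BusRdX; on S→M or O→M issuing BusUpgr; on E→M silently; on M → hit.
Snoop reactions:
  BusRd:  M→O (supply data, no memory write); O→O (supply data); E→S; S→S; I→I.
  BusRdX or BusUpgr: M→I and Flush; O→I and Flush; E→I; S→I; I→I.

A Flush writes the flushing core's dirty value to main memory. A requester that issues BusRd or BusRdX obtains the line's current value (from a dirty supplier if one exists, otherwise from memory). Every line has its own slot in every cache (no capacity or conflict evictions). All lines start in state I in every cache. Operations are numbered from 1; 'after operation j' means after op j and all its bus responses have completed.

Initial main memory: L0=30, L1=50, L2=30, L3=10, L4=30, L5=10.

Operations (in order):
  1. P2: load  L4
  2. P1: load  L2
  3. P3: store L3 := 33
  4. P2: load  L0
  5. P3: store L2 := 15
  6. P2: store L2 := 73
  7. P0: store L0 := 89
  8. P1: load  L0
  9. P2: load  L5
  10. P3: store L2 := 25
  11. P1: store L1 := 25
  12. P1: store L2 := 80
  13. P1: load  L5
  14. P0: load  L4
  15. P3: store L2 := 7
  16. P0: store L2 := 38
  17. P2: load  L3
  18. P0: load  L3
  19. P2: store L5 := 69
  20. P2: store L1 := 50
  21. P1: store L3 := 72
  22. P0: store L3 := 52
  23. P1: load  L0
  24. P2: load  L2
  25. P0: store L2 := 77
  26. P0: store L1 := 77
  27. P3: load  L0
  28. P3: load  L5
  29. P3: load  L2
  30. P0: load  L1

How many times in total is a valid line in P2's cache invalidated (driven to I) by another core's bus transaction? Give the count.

step 1: P2: load  L4  ⟶  IIEI  (L4)  txn=BusRd  M[L4]=30
step 2: P1: load  L2  ⟶  IEII  (L2)  txn=BusRd  M[L2]=30
step 3: P3: store L3 := 33  ⟶  IIIM  (L3)  txn=BusRdX  M[L3]=10
step 4: P2: load  L0  ⟶  IIEI  (L0)  txn=BusRd  M[L0]=30
step 5: P3: store L2 := 15  ⟶  IIIM  (L2)  txn=BusRdX  M[L2]=30
step 6: P2: store L2 := 73  ⟶  IIMI  (L2)  txn=BusRdX+Flush  M[L2]=15
step 7: P0: store L0 := 89  ⟶  MIII  (L0)  txn=BusRdX  M[L0]=30
step 8: P1: load  L0  ⟶  OSII  (L0)  txn=BusRd  M[L0]=30
step 9: P2: load  L5  ⟶  IIEI  (L5)  txn=BusRd  M[L5]=10
step 10: P3: store L2 := 25  ⟶  IIIM  (L2)  txn=BusRdX+Flush  M[L2]=73
step 11: P1: store L1 := 25  ⟶  IMII  (L1)  txn=BusRdX  M[L1]=50
step 12: P1: store L2 := 80  ⟶  IMII  (L2)  txn=BusRdX+Flush  M[L2]=25
step 13: P1: load  L5  ⟶  ISSI  (L5)  txn=BusRd  M[L5]=10
step 14: P0: load  L4  ⟶  SISI  (L4)  txn=BusRd  M[L4]=30
step 15: P3: store L2 := 7  ⟶  IIIM  (L2)  txn=BusRdX+Flush  M[L2]=80
step 16: P0: store L2 := 38  ⟶  MIII  (L2)  txn=BusRdX+Flush  M[L2]=7
step 17: P2: load  L3  ⟶  IISO  (L3)  txn=BusRd  M[L3]=10
step 18: P0: load  L3  ⟶  SISO  (L3)  txn=BusRd  M[L3]=10
step 19: P2: store L5 := 69  ⟶  IIMI  (L5)  txn=BusUpgr  M[L5]=10
step 20: P2: store L1 := 50  ⟶  IIMI  (L1)  txn=BusRdX+Flush  M[L1]=25
step 21: P1: store L3 := 72  ⟶  IMII  (L3)  txn=BusRdX+Flush  M[L3]=33
step 22: P0: store L3 := 52  ⟶  MIII  (L3)  txn=BusRdX+Flush  M[L3]=72
step 23: P1: load  L0  ⟶  OSII  (L0)  txn=∅  M[L0]=30
step 24: P2: load  L2  ⟶  OISI  (L2)  txn=BusRd  M[L2]=7
step 25: P0: store L2 := 77  ⟶  MIII  (L2)  txn=BusUpgr  M[L2]=7
step 26: P0: store L1 := 77  ⟶  MIII  (L1)  txn=BusRdX+Flush  M[L1]=50
step 27: P3: load  L0  ⟶  OSIS  (L0)  txn=BusRd  M[L0]=30
step 28: P3: load  L5  ⟶  IIOS  (L5)  txn=BusRd  M[L5]=10
step 29: P3: load  L2  ⟶  OIIS  (L2)  txn=BusRd  M[L2]=7
step 30: P0: load  L1  ⟶  MIII  (L1)  txn=∅  M[L1]=50

invalidations = 5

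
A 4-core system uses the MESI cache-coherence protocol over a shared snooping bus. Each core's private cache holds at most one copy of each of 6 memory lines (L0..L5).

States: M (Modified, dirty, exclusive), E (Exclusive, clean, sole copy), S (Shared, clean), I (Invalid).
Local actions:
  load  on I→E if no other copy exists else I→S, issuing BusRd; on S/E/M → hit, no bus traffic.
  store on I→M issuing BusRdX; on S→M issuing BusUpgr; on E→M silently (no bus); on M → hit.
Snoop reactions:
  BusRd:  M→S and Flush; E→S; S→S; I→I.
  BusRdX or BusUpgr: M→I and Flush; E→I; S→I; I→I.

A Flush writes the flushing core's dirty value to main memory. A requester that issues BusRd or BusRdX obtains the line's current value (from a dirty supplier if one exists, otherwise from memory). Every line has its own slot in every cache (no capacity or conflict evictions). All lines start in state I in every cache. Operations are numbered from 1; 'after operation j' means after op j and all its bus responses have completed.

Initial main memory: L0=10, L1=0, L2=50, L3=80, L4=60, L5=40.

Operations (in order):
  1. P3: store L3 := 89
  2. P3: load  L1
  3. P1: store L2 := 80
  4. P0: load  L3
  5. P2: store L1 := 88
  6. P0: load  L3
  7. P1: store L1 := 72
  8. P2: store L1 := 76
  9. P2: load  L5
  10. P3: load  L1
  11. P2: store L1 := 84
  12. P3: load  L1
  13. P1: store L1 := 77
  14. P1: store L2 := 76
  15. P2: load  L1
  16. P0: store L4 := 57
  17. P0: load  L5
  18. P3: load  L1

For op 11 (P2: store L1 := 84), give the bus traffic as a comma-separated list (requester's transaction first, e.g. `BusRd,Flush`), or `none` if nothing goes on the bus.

bus = BusUpgr

step 1: P3: store L3 := 89  ⟶  IIIM  (L3)  txn=BusRdX  M[L3]=80
step 2: P3: load  L1  ⟶  IIIE  (L1)  txn=BusRd  M[L1]=0
step 3: P1: store L2 := 80  ⟶  IMII  (L2)  txn=BusRdX  M[L2]=50
step 4: P0: load  L3  ⟶  SIIS  (L3)  txn=BusRd+Flush  M[L3]=89
step 5: P2: store L1 := 88  ⟶  IIMI  (L1)  txn=BusRdX  M[L1]=0
step 6: P0: load  L3  ⟶  SIIS  (L3)  txn=∅  M[L3]=89
step 7: P1: store L1 := 72  ⟶  IMII  (L1)  txn=BusRdX+Flush  M[L1]=88
step 8: P2: store L1 := 76  ⟶  IIMI  (L1)  txn=BusRdX+Flush  M[L1]=72
step 9: P2: load  L5  ⟶  IIEI  (L5)  txn=BusRd  M[L5]=40
step 10: P3: load  L1  ⟶  IISS  (L1)  txn=BusRd+Flush  M[L1]=76
step 11: P2: store L1 := 84  ⟶  IIMI  (L1)  txn=BusUpgr  M[L1]=76
step 12: P3: load  L1  ⟶  IISS  (L1)  txn=BusRd+Flush  M[L1]=84
step 13: P1: store L1 := 77  ⟶  IMII  (L1)  txn=BusRdX  M[L1]=84
step 14: P1: store L2 := 76  ⟶  IMII  (L2)  txn=∅  M[L2]=50
step 15: P2: load  L1  ⟶  ISSI  (L1)  txn=BusRd+Flush  M[L1]=77
step 16: P0: store L4 := 57  ⟶  MIII  (L4)  txn=BusRdX  M[L4]=60
step 17: P0: load  L5  ⟶  SISI  (L5)  txn=BusRd  M[L5]=40
step 18: P3: load  L1  ⟶  ISSS  (L1)  txn=BusRd  M[L1]=77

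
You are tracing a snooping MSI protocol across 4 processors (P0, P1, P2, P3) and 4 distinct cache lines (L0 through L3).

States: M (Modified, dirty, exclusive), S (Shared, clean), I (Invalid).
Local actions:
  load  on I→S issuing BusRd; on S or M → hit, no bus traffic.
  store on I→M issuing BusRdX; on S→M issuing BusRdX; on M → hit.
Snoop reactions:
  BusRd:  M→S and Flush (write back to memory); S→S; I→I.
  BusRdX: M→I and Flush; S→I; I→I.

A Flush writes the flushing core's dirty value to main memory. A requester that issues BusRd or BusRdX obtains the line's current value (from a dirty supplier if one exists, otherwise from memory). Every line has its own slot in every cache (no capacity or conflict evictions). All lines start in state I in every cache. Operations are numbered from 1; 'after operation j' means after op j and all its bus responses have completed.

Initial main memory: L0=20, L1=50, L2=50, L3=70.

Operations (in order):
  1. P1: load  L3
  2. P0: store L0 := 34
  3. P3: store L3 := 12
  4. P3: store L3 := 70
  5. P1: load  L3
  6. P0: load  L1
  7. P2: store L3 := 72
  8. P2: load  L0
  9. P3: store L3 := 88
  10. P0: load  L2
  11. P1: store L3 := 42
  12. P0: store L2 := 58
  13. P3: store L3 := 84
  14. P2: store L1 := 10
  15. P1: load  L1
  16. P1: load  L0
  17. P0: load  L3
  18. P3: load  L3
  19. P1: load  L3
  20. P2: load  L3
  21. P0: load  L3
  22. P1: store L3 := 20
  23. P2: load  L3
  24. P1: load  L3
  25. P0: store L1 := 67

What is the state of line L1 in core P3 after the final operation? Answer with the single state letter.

1. P1: load  L3  bus=[BusRd]  L3: P0=I P1=S P2=I P3=I  mem[L3]=70
2. P0: store L0 := 34  bus=[BusRdX]  L0: P0=M P1=I P2=I P3=I  mem[L0]=20
3. P3: store L3 := 12  bus=[BusRdX]  L3: P0=I P1=I P2=I P3=M  mem[L3]=70
4. P3: store L3 := 70  bus=[-]  L3: P0=I P1=I P2=I P3=M  mem[L3]=70
5. P1: load  L3  bus=[BusRd,Flush]  L3: P0=I P1=S P2=I P3=S  mem[L3]=70
6. P0: load  L1  bus=[BusRd]  L1: P0=S P1=I P2=I P3=I  mem[L1]=50
7. P2: store L3 := 72  bus=[BusRdX]  L3: P0=I P1=I P2=M P3=I  mem[L3]=70
8. P2: load  L0  bus=[BusRd,Flush]  L0: P0=S P1=I P2=S P3=I  mem[L0]=34
9. P3: store L3 := 88  bus=[BusRdX,Flush]  L3: P0=I P1=I P2=I P3=M  mem[L3]=72
10. P0: load  L2  bus=[BusRd]  L2: P0=S P1=I P2=I P3=I  mem[L2]=50
11. P1: store L3 := 42  bus=[BusRdX,Flush]  L3: P0=I P1=M P2=I P3=I  mem[L3]=88
12. P0: store L2 := 58  bus=[BusRdX]  L2: P0=M P1=I P2=I P3=I  mem[L2]=50
13. P3: store L3 := 84  bus=[BusRdX,Flush]  L3: P0=I P1=I P2=I P3=M  mem[L3]=42
14. P2: store L1 := 10  bus=[BusRdX]  L1: P0=I P1=I P2=M P3=I  mem[L1]=50
15. P1: load  L1  bus=[BusRd,Flush]  L1: P0=I P1=S P2=S P3=I  mem[L1]=10
16. P1: load  L0  bus=[BusRd]  L0: P0=S P1=S P2=S P3=I  mem[L0]=34
17. P0: load  L3  bus=[BusRd,Flush]  L3: P0=S P1=I P2=I P3=S  mem[L3]=84
18. P3: load  L3  bus=[-]  L3: P0=S P1=I P2=I P3=S  mem[L3]=84
19. P1: load  L3  bus=[BusRd]  L3: P0=S P1=S P2=I P3=S  mem[L3]=84
20. P2: load  L3  bus=[BusRd]  L3: P0=S P1=S P2=S P3=S  mem[L3]=84
21. P0: load  L3  bus=[-]  L3: P0=S P1=S P2=S P3=S  mem[L3]=84
22. P1: store L3 := 20  bus=[BusRdX]  L3: P0=I P1=M P2=I P3=I  mem[L3]=84
23. P2: load  L3  bus=[BusRd,Flush]  L3: P0=I P1=S P2=S P3=I  mem[L3]=20
24. P1: load  L3  bus=[-]  L3: P0=I P1=S P2=S P3=I  mem[L3]=20
25. P0: store L1 := 67  bus=[BusRdX]  L1: P0=M P1=I P2=I P3=I  mem[L1]=10

state = I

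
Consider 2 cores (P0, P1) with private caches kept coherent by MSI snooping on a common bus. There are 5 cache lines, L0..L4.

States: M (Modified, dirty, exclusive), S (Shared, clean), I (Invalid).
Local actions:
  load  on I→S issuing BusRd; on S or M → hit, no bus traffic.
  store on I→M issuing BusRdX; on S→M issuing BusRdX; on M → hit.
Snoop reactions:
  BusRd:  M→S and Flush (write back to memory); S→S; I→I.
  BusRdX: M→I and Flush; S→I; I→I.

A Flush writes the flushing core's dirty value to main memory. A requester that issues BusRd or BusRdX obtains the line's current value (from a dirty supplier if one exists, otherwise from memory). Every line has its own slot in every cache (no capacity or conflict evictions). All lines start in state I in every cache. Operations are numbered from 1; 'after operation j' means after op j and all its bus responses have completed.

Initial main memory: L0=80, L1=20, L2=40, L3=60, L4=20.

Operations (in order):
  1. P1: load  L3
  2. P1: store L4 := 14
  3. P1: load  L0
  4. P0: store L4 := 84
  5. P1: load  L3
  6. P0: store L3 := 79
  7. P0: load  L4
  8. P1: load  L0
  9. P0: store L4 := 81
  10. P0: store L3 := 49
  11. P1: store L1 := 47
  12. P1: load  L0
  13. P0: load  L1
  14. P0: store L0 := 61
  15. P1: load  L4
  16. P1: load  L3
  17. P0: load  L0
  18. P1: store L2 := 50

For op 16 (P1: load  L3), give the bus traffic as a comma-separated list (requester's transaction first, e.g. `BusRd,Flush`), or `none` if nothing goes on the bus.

[1] P1: load  L3 | P0:I, P1:S(60) | bus: BusRd
[2] P1: store L4 := 14 | P0:I, P1:M(14) | bus: BusRdX
[3] P1: load  L0 | P0:I, P1:S(80) | bus: BusRd
[4] P0: store L4 := 84 | P0:M(84), P1:I | bus: BusRdX,Flush
[5] P1: load  L3 | P0:I, P1:S(60) | bus: none
[6] P0: store L3 := 79 | P0:M(79), P1:I | bus: BusRdX
[7] P0: load  L4 | P0:M(84), P1:I | bus: none
[8] P1: load  L0 | P0:I, P1:S(80) | bus: none
[9] P0: store L4 := 81 | P0:M(81), P1:I | bus: none
[10] P0: store L3 := 49 | P0:M(49), P1:I | bus: none
[11] P1: store L1 := 47 | P0:I, P1:M(47) | bus: BusRdX
[12] P1: load  L0 | P0:I, P1:S(80) | bus: none
[13] P0: load  L1 | P0:S(47), P1:S(47) | bus: BusRd,Flush
[14] P0: store L0 := 61 | P0:M(61), P1:I | bus: BusRdX
[15] P1: load  L4 | P0:S(81), P1:S(81) | bus: BusRd,Flush
[16] P1: load  L3 | P0:S(49), P1:S(49) | bus: BusRd,Flush
[17] P0: load  L0 | P0:M(61), P1:I | bus: none
[18] P1: store L2 := 50 | P0:I, P1:M(50) | bus: BusRdX

bus = BusRd,Flush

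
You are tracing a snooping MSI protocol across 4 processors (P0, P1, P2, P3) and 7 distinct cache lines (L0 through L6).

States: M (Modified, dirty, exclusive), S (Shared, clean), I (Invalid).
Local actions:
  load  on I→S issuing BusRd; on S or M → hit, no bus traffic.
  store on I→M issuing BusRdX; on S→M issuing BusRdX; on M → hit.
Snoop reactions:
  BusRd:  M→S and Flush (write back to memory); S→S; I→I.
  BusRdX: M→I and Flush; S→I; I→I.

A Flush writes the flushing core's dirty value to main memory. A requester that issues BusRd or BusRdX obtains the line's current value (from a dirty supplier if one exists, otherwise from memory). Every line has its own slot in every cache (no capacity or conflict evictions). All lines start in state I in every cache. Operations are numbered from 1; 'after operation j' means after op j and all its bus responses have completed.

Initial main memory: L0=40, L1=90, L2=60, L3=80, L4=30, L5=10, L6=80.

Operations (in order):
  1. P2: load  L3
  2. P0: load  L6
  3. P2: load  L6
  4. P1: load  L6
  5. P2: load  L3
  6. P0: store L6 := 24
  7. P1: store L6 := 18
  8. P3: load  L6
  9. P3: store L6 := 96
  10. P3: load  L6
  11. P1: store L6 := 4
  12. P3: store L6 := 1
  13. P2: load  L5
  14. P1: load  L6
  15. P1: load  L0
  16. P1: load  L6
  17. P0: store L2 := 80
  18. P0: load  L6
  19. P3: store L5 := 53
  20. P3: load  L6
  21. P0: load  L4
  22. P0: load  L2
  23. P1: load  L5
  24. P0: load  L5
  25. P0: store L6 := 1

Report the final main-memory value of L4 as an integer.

memory[L4] = 30

  op1 P2: load  L3 → I/I/S/I on L3; bus BusRd; mem=80
  op2 P0: load  L6 → S/I/I/I on L6; bus BusRd; mem=80
  op3 P2: load  L6 → S/I/S/I on L6; bus BusRd; mem=80
  op4 P1: load  L6 → S/S/S/I on L6; bus BusRd; mem=80
  op5 P2: load  L3 → I/I/S/I on L3; bus (none); mem=80
  op6 P0: store L6 := 24 → M/I/I/I on L6; bus BusRdX; mem=80
  op7 P1: store L6 := 18 → I/M/I/I on L6; bus BusRdX Flush; mem=24
  op8 P3: load  L6 → I/S/I/S on L6; bus BusRd Flush; mem=18
  op9 P3: store L6 := 96 → I/I/I/M on L6; bus BusRdX; mem=18
  op10 P3: load  L6 → I/I/I/M on L6; bus (none); mem=18
  op11 P1: store L6 := 4 → I/M/I/I on L6; bus BusRdX Flush; mem=96
  op12 P3: store L6 := 1 → I/I/I/M on L6; bus BusRdX Flush; mem=4
  op13 P2: load  L5 → I/I/S/I on L5; bus BusRd; mem=10
  op14 P1: load  L6 → I/S/I/S on L6; bus BusRd Flush; mem=1
  op15 P1: load  L0 → I/S/I/I on L0; bus BusRd; mem=40
  op16 P1: load  L6 → I/S/I/S on L6; bus (none); mem=1
  op17 P0: store L2 := 80 → M/I/I/I on L2; bus BusRdX; mem=60
  op18 P0: load  L6 → S/S/I/S on L6; bus BusRd; mem=1
  op19 P3: store L5 := 53 → I/I/I/M on L5; bus BusRdX; mem=10
  op20 P3: load  L6 → S/S/I/S on L6; bus (none); mem=1
  op21 P0: load  L4 → S/I/I/I on L4; bus BusRd; mem=30
  op22 P0: load  L2 → M/I/I/I on L2; bus (none); mem=60
  op23 P1: load  L5 → I/S/I/S on L5; bus BusRd Flush; mem=53
  op24 P0: load  L5 → S/S/I/S on L5; bus BusRd; mem=53
  op25 P0: store L6 := 1 → M/I/I/I on L6; bus BusRdX; mem=1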